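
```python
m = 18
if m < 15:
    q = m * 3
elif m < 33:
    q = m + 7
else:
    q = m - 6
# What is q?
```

Answer: 25

Derivation:
Trace (tracking q):
m = 18  # -> m = 18
if m < 15:  # condition is False
elif m < 33:  # condition is True
    q = m + 7  # -> q = 25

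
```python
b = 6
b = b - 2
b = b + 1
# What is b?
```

Answer: 5

Derivation:
Trace (tracking b):
b = 6  # -> b = 6
b = b - 2  # -> b = 4
b = b + 1  # -> b = 5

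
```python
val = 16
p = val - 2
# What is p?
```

Answer: 14

Derivation:
Trace (tracking p):
val = 16  # -> val = 16
p = val - 2  # -> p = 14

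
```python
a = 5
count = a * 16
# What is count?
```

Trace (tracking count):
a = 5  # -> a = 5
count = a * 16  # -> count = 80

Answer: 80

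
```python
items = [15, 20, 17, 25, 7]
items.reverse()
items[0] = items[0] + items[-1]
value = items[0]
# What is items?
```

Answer: [22, 25, 17, 20, 15]

Derivation:
Trace (tracking items):
items = [15, 20, 17, 25, 7]  # -> items = [15, 20, 17, 25, 7]
items.reverse()  # -> items = [7, 25, 17, 20, 15]
items[0] = items[0] + items[-1]  # -> items = [22, 25, 17, 20, 15]
value = items[0]  # -> value = 22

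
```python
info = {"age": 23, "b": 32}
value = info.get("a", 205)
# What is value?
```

Trace (tracking value):
info = {'age': 23, 'b': 32}  # -> info = {'age': 23, 'b': 32}
value = info.get('a', 205)  # -> value = 205

Answer: 205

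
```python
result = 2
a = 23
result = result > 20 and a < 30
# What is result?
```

Trace (tracking result):
result = 2  # -> result = 2
a = 23  # -> a = 23
result = result > 20 and a < 30  # -> result = False

Answer: False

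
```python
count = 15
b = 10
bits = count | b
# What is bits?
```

Trace (tracking bits):
count = 15  # -> count = 15
b = 10  # -> b = 10
bits = count | b  # -> bits = 15

Answer: 15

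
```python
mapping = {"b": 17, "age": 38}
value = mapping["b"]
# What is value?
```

Trace (tracking value):
mapping = {'b': 17, 'age': 38}  # -> mapping = {'b': 17, 'age': 38}
value = mapping['b']  # -> value = 17

Answer: 17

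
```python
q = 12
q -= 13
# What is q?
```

Trace (tracking q):
q = 12  # -> q = 12
q -= 13  # -> q = -1

Answer: -1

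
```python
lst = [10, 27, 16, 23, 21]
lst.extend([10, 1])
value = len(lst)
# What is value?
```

Trace (tracking value):
lst = [10, 27, 16, 23, 21]  # -> lst = [10, 27, 16, 23, 21]
lst.extend([10, 1])  # -> lst = [10, 27, 16, 23, 21, 10, 1]
value = len(lst)  # -> value = 7

Answer: 7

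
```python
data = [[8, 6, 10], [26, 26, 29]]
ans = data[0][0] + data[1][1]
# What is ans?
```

Answer: 34

Derivation:
Trace (tracking ans):
data = [[8, 6, 10], [26, 26, 29]]  # -> data = [[8, 6, 10], [26, 26, 29]]
ans = data[0][0] + data[1][1]  # -> ans = 34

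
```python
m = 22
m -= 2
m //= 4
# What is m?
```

Trace (tracking m):
m = 22  # -> m = 22
m -= 2  # -> m = 20
m //= 4  # -> m = 5

Answer: 5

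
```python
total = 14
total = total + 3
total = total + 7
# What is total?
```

Answer: 24

Derivation:
Trace (tracking total):
total = 14  # -> total = 14
total = total + 3  # -> total = 17
total = total + 7  # -> total = 24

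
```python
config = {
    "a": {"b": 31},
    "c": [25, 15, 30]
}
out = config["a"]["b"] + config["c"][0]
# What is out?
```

Answer: 56

Derivation:
Trace (tracking out):
config = {'a': {'b': 31}, 'c': [25, 15, 30]}  # -> config = {'a': {'b': 31}, 'c': [25, 15, 30]}
out = config['a']['b'] + config['c'][0]  # -> out = 56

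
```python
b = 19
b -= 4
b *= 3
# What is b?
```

Trace (tracking b):
b = 19  # -> b = 19
b -= 4  # -> b = 15
b *= 3  # -> b = 45

Answer: 45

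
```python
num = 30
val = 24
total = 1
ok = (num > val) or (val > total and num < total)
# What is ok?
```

Trace (tracking ok):
num = 30  # -> num = 30
val = 24  # -> val = 24
total = 1  # -> total = 1
ok = num > val or (val > total and num < total)  # -> ok = True

Answer: True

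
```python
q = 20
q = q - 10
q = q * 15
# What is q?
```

Answer: 150

Derivation:
Trace (tracking q):
q = 20  # -> q = 20
q = q - 10  # -> q = 10
q = q * 15  # -> q = 150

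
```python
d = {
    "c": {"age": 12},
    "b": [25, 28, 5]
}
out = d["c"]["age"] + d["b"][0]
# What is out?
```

Answer: 37

Derivation:
Trace (tracking out):
d = {'c': {'age': 12}, 'b': [25, 28, 5]}  # -> d = {'c': {'age': 12}, 'b': [25, 28, 5]}
out = d['c']['age'] + d['b'][0]  # -> out = 37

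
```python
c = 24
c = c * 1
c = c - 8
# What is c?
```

Trace (tracking c):
c = 24  # -> c = 24
c = c * 1  # -> c = 24
c = c - 8  # -> c = 16

Answer: 16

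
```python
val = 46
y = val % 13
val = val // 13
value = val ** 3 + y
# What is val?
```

Answer: 3

Derivation:
Trace (tracking val):
val = 46  # -> val = 46
y = val % 13  # -> y = 7
val = val // 13  # -> val = 3
value = val ** 3 + y  # -> value = 34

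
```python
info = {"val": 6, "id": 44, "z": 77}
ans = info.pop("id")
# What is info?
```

Answer: {'val': 6, 'z': 77}

Derivation:
Trace (tracking info):
info = {'val': 6, 'id': 44, 'z': 77}  # -> info = {'val': 6, 'id': 44, 'z': 77}
ans = info.pop('id')  # -> ans = 44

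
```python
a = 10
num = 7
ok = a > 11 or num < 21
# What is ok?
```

Answer: True

Derivation:
Trace (tracking ok):
a = 10  # -> a = 10
num = 7  # -> num = 7
ok = a > 11 or num < 21  # -> ok = True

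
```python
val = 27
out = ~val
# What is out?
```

Trace (tracking out):
val = 27  # -> val = 27
out = ~val  # -> out = -28

Answer: -28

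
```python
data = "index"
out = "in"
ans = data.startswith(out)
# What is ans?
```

Trace (tracking ans):
data = 'index'  # -> data = 'index'
out = 'in'  # -> out = 'in'
ans = data.startswith(out)  # -> ans = True

Answer: True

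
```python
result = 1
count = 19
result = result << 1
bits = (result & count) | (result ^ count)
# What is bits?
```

Answer: 19

Derivation:
Trace (tracking bits):
result = 1  # -> result = 1
count = 19  # -> count = 19
result = result << 1  # -> result = 2
bits = result & count | result ^ count  # -> bits = 19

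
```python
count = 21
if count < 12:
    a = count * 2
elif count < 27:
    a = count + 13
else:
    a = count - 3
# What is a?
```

Answer: 34

Derivation:
Trace (tracking a):
count = 21  # -> count = 21
if count < 12:  # condition is False
elif count < 27:  # condition is True
    a = count + 13  # -> a = 34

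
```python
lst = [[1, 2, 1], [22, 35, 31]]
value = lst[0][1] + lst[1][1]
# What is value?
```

Trace (tracking value):
lst = [[1, 2, 1], [22, 35, 31]]  # -> lst = [[1, 2, 1], [22, 35, 31]]
value = lst[0][1] + lst[1][1]  # -> value = 37

Answer: 37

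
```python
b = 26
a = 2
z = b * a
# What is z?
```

Trace (tracking z):
b = 26  # -> b = 26
a = 2  # -> a = 2
z = b * a  # -> z = 52

Answer: 52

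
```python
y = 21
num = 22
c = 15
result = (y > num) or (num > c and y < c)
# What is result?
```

Trace (tracking result):
y = 21  # -> y = 21
num = 22  # -> num = 22
c = 15  # -> c = 15
result = y > num or (num > c and y < c)  # -> result = False

Answer: False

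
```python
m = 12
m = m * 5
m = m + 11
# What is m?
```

Trace (tracking m):
m = 12  # -> m = 12
m = m * 5  # -> m = 60
m = m + 11  # -> m = 71

Answer: 71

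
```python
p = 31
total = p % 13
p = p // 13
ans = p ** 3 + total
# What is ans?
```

Trace (tracking ans):
p = 31  # -> p = 31
total = p % 13  # -> total = 5
p = p // 13  # -> p = 2
ans = p ** 3 + total  # -> ans = 13

Answer: 13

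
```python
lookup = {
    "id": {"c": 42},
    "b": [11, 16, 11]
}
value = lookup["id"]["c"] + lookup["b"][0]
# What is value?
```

Answer: 53

Derivation:
Trace (tracking value):
lookup = {'id': {'c': 42}, 'b': [11, 16, 11]}  # -> lookup = {'id': {'c': 42}, 'b': [11, 16, 11]}
value = lookup['id']['c'] + lookup['b'][0]  # -> value = 53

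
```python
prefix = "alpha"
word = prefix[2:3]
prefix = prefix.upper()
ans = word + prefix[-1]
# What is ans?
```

Answer: 'pA'

Derivation:
Trace (tracking ans):
prefix = 'alpha'  # -> prefix = 'alpha'
word = prefix[2:3]  # -> word = 'p'
prefix = prefix.upper()  # -> prefix = 'ALPHA'
ans = word + prefix[-1]  # -> ans = 'pA'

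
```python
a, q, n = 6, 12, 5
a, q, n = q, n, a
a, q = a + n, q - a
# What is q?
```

Answer: -7

Derivation:
Trace (tracking q):
a, q, n = (6, 12, 5)  # -> a = 6, q = 12, n = 5
a, q, n = (q, n, a)  # -> a = 12, q = 5, n = 6
a, q = (a + n, q - a)  # -> a = 18, q = -7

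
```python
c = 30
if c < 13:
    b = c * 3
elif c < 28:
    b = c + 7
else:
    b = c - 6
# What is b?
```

Trace (tracking b):
c = 30  # -> c = 30
if c < 13:  # condition is False
elif c < 28:  # condition is False
else:
    b = c - 6  # -> b = 24

Answer: 24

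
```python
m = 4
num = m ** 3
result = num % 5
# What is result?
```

Answer: 4

Derivation:
Trace (tracking result):
m = 4  # -> m = 4
num = m ** 3  # -> num = 64
result = num % 5  # -> result = 4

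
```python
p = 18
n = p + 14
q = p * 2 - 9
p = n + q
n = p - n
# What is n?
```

Answer: 27

Derivation:
Trace (tracking n):
p = 18  # -> p = 18
n = p + 14  # -> n = 32
q = p * 2 - 9  # -> q = 27
p = n + q  # -> p = 59
n = p - n  # -> n = 27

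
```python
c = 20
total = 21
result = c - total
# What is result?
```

Answer: -1

Derivation:
Trace (tracking result):
c = 20  # -> c = 20
total = 21  # -> total = 21
result = c - total  # -> result = -1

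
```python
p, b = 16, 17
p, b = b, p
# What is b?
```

Trace (tracking b):
p, b = (16, 17)  # -> p = 16, b = 17
p, b = (b, p)  # -> p = 17, b = 16

Answer: 16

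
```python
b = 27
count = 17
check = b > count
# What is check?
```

Answer: True

Derivation:
Trace (tracking check):
b = 27  # -> b = 27
count = 17  # -> count = 17
check = b > count  # -> check = True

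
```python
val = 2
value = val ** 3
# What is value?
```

Trace (tracking value):
val = 2  # -> val = 2
value = val ** 3  # -> value = 8

Answer: 8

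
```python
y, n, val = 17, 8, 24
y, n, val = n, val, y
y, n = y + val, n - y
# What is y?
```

Answer: 25

Derivation:
Trace (tracking y):
y, n, val = (17, 8, 24)  # -> y = 17, n = 8, val = 24
y, n, val = (n, val, y)  # -> y = 8, n = 24, val = 17
y, n = (y + val, n - y)  # -> y = 25, n = 16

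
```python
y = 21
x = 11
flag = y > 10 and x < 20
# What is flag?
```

Answer: True

Derivation:
Trace (tracking flag):
y = 21  # -> y = 21
x = 11  # -> x = 11
flag = y > 10 and x < 20  # -> flag = True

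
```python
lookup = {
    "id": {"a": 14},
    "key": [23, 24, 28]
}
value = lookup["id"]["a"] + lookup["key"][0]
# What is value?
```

Answer: 37

Derivation:
Trace (tracking value):
lookup = {'id': {'a': 14}, 'key': [23, 24, 28]}  # -> lookup = {'id': {'a': 14}, 'key': [23, 24, 28]}
value = lookup['id']['a'] + lookup['key'][0]  # -> value = 37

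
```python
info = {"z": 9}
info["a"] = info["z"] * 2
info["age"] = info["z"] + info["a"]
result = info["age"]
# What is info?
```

Answer: {'z': 9, 'a': 18, 'age': 27}

Derivation:
Trace (tracking info):
info = {'z': 9}  # -> info = {'z': 9}
info['a'] = info['z'] * 2  # -> info = {'z': 9, 'a': 18}
info['age'] = info['z'] + info['a']  # -> info = {'z': 9, 'a': 18, 'age': 27}
result = info['age']  # -> result = 27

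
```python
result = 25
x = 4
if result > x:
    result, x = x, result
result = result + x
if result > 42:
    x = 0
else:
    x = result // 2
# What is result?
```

Trace (tracking result):
result = 25  # -> result = 25
x = 4  # -> x = 4
if result > x:  # condition is True
    result, x = (x, result)  # -> result = 4, x = 25
result = result + x  # -> result = 29
if result > 42:  # condition is False
else:
    x = result // 2  # -> x = 14

Answer: 29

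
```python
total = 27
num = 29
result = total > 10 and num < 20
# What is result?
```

Trace (tracking result):
total = 27  # -> total = 27
num = 29  # -> num = 29
result = total > 10 and num < 20  # -> result = False

Answer: False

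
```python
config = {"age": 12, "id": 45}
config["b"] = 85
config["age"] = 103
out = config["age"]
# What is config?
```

Trace (tracking config):
config = {'age': 12, 'id': 45}  # -> config = {'age': 12, 'id': 45}
config['b'] = 85  # -> config = {'age': 12, 'id': 45, 'b': 85}
config['age'] = 103  # -> config = {'age': 103, 'id': 45, 'b': 85}
out = config['age']  # -> out = 103

Answer: {'age': 103, 'id': 45, 'b': 85}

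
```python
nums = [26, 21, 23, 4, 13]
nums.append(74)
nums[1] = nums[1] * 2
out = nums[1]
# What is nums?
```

Answer: [26, 42, 23, 4, 13, 74]

Derivation:
Trace (tracking nums):
nums = [26, 21, 23, 4, 13]  # -> nums = [26, 21, 23, 4, 13]
nums.append(74)  # -> nums = [26, 21, 23, 4, 13, 74]
nums[1] = nums[1] * 2  # -> nums = [26, 42, 23, 4, 13, 74]
out = nums[1]  # -> out = 42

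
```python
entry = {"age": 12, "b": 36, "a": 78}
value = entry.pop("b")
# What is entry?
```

Answer: {'age': 12, 'a': 78}

Derivation:
Trace (tracking entry):
entry = {'age': 12, 'b': 36, 'a': 78}  # -> entry = {'age': 12, 'b': 36, 'a': 78}
value = entry.pop('b')  # -> value = 36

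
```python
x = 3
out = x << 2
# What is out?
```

Trace (tracking out):
x = 3  # -> x = 3
out = x << 2  # -> out = 12

Answer: 12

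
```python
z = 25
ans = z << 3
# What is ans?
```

Answer: 200

Derivation:
Trace (tracking ans):
z = 25  # -> z = 25
ans = z << 3  # -> ans = 200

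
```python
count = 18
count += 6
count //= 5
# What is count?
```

Trace (tracking count):
count = 18  # -> count = 18
count += 6  # -> count = 24
count //= 5  # -> count = 4

Answer: 4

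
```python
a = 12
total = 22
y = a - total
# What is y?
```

Answer: -10

Derivation:
Trace (tracking y):
a = 12  # -> a = 12
total = 22  # -> total = 22
y = a - total  # -> y = -10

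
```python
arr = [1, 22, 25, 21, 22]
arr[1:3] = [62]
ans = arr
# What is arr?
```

Answer: [1, 62, 21, 22]

Derivation:
Trace (tracking arr):
arr = [1, 22, 25, 21, 22]  # -> arr = [1, 22, 25, 21, 22]
arr[1:3] = [62]  # -> arr = [1, 62, 21, 22]
ans = arr  # -> ans = [1, 62, 21, 22]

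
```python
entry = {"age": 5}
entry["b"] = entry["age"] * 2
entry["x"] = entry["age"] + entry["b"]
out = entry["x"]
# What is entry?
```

Trace (tracking entry):
entry = {'age': 5}  # -> entry = {'age': 5}
entry['b'] = entry['age'] * 2  # -> entry = {'age': 5, 'b': 10}
entry['x'] = entry['age'] + entry['b']  # -> entry = {'age': 5, 'b': 10, 'x': 15}
out = entry['x']  # -> out = 15

Answer: {'age': 5, 'b': 10, 'x': 15}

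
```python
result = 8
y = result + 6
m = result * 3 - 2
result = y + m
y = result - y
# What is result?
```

Answer: 36

Derivation:
Trace (tracking result):
result = 8  # -> result = 8
y = result + 6  # -> y = 14
m = result * 3 - 2  # -> m = 22
result = y + m  # -> result = 36
y = result - y  # -> y = 22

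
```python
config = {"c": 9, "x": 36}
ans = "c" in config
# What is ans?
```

Answer: True

Derivation:
Trace (tracking ans):
config = {'c': 9, 'x': 36}  # -> config = {'c': 9, 'x': 36}
ans = 'c' in config  # -> ans = True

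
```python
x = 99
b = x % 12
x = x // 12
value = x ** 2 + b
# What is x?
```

Answer: 8

Derivation:
Trace (tracking x):
x = 99  # -> x = 99
b = x % 12  # -> b = 3
x = x // 12  # -> x = 8
value = x ** 2 + b  # -> value = 67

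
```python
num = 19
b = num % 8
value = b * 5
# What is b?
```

Answer: 3

Derivation:
Trace (tracking b):
num = 19  # -> num = 19
b = num % 8  # -> b = 3
value = b * 5  # -> value = 15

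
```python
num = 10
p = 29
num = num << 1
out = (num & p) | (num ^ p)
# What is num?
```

Trace (tracking num):
num = 10  # -> num = 10
p = 29  # -> p = 29
num = num << 1  # -> num = 20
out = num & p | num ^ p  # -> out = 29

Answer: 20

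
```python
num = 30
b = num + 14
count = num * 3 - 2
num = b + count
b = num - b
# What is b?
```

Trace (tracking b):
num = 30  # -> num = 30
b = num + 14  # -> b = 44
count = num * 3 - 2  # -> count = 88
num = b + count  # -> num = 132
b = num - b  # -> b = 88

Answer: 88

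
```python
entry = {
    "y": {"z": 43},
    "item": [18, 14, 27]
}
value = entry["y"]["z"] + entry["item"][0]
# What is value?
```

Answer: 61

Derivation:
Trace (tracking value):
entry = {'y': {'z': 43}, 'item': [18, 14, 27]}  # -> entry = {'y': {'z': 43}, 'item': [18, 14, 27]}
value = entry['y']['z'] + entry['item'][0]  # -> value = 61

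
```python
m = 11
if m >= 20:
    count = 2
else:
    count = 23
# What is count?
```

Answer: 23

Derivation:
Trace (tracking count):
m = 11  # -> m = 11
if m >= 20:  # condition is False
else:
    count = 23  # -> count = 23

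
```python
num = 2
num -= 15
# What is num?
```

Answer: -13

Derivation:
Trace (tracking num):
num = 2  # -> num = 2
num -= 15  # -> num = -13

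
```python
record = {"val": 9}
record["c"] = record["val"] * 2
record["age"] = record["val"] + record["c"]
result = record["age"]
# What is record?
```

Trace (tracking record):
record = {'val': 9}  # -> record = {'val': 9}
record['c'] = record['val'] * 2  # -> record = {'val': 9, 'c': 18}
record['age'] = record['val'] + record['c']  # -> record = {'val': 9, 'c': 18, 'age': 27}
result = record['age']  # -> result = 27

Answer: {'val': 9, 'c': 18, 'age': 27}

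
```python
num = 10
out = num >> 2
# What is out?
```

Trace (tracking out):
num = 10  # -> num = 10
out = num >> 2  # -> out = 2

Answer: 2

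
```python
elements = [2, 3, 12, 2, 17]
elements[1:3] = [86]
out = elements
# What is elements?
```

Answer: [2, 86, 2, 17]

Derivation:
Trace (tracking elements):
elements = [2, 3, 12, 2, 17]  # -> elements = [2, 3, 12, 2, 17]
elements[1:3] = [86]  # -> elements = [2, 86, 2, 17]
out = elements  # -> out = [2, 86, 2, 17]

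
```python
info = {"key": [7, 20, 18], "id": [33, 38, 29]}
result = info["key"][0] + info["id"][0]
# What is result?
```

Trace (tracking result):
info = {'key': [7, 20, 18], 'id': [33, 38, 29]}  # -> info = {'key': [7, 20, 18], 'id': [33, 38, 29]}
result = info['key'][0] + info['id'][0]  # -> result = 40

Answer: 40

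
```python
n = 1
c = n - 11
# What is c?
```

Answer: -10

Derivation:
Trace (tracking c):
n = 1  # -> n = 1
c = n - 11  # -> c = -10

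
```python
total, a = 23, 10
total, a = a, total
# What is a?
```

Trace (tracking a):
total, a = (23, 10)  # -> total = 23, a = 10
total, a = (a, total)  # -> total = 10, a = 23

Answer: 23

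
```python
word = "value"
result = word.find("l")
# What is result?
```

Trace (tracking result):
word = 'value'  # -> word = 'value'
result = word.find('l')  # -> result = 2

Answer: 2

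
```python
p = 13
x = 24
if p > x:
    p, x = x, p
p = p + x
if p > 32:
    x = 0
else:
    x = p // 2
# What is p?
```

Answer: 37

Derivation:
Trace (tracking p):
p = 13  # -> p = 13
x = 24  # -> x = 24
if p > x:  # condition is False
p = p + x  # -> p = 37
if p > 32:  # condition is True
    x = 0  # -> x = 0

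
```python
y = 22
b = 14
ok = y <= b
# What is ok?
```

Answer: False

Derivation:
Trace (tracking ok):
y = 22  # -> y = 22
b = 14  # -> b = 14
ok = y <= b  # -> ok = False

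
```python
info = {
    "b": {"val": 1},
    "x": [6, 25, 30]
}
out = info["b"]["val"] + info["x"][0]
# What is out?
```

Trace (tracking out):
info = {'b': {'val': 1}, 'x': [6, 25, 30]}  # -> info = {'b': {'val': 1}, 'x': [6, 25, 30]}
out = info['b']['val'] + info['x'][0]  # -> out = 7

Answer: 7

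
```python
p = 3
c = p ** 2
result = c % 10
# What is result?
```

Trace (tracking result):
p = 3  # -> p = 3
c = p ** 2  # -> c = 9
result = c % 10  # -> result = 9

Answer: 9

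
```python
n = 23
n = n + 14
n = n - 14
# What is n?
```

Trace (tracking n):
n = 23  # -> n = 23
n = n + 14  # -> n = 37
n = n - 14  # -> n = 23

Answer: 23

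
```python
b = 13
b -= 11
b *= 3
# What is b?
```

Trace (tracking b):
b = 13  # -> b = 13
b -= 11  # -> b = 2
b *= 3  # -> b = 6

Answer: 6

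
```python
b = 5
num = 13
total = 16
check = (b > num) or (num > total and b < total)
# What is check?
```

Answer: False

Derivation:
Trace (tracking check):
b = 5  # -> b = 5
num = 13  # -> num = 13
total = 16  # -> total = 16
check = b > num or (num > total and b < total)  # -> check = False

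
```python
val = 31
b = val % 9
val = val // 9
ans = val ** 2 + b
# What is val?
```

Answer: 3

Derivation:
Trace (tracking val):
val = 31  # -> val = 31
b = val % 9  # -> b = 4
val = val // 9  # -> val = 3
ans = val ** 2 + b  # -> ans = 13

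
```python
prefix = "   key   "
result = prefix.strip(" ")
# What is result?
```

Answer: 'key'

Derivation:
Trace (tracking result):
prefix = '   key   '  # -> prefix = '   key   '
result = prefix.strip(' ')  # -> result = 'key'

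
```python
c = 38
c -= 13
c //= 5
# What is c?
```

Answer: 5

Derivation:
Trace (tracking c):
c = 38  # -> c = 38
c -= 13  # -> c = 25
c //= 5  # -> c = 5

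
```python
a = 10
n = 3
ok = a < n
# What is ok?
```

Trace (tracking ok):
a = 10  # -> a = 10
n = 3  # -> n = 3
ok = a < n  # -> ok = False

Answer: False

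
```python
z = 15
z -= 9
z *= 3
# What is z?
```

Trace (tracking z):
z = 15  # -> z = 15
z -= 9  # -> z = 6
z *= 3  # -> z = 18

Answer: 18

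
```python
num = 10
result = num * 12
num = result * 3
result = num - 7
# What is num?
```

Answer: 360

Derivation:
Trace (tracking num):
num = 10  # -> num = 10
result = num * 12  # -> result = 120
num = result * 3  # -> num = 360
result = num - 7  # -> result = 353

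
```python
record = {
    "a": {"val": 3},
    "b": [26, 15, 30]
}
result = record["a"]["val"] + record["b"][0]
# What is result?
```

Answer: 29

Derivation:
Trace (tracking result):
record = {'a': {'val': 3}, 'b': [26, 15, 30]}  # -> record = {'a': {'val': 3}, 'b': [26, 15, 30]}
result = record['a']['val'] + record['b'][0]  # -> result = 29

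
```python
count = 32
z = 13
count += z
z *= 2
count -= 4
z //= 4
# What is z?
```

Answer: 6

Derivation:
Trace (tracking z):
count = 32  # -> count = 32
z = 13  # -> z = 13
count += z  # -> count = 45
z *= 2  # -> z = 26
count -= 4  # -> count = 41
z //= 4  # -> z = 6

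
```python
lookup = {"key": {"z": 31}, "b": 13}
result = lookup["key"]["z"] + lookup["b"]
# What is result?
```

Answer: 44

Derivation:
Trace (tracking result):
lookup = {'key': {'z': 31}, 'b': 13}  # -> lookup = {'key': {'z': 31}, 'b': 13}
result = lookup['key']['z'] + lookup['b']  # -> result = 44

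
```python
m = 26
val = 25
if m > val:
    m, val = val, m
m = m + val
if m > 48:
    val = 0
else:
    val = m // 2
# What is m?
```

Answer: 51

Derivation:
Trace (tracking m):
m = 26  # -> m = 26
val = 25  # -> val = 25
if m > val:  # condition is True
    m, val = (val, m)  # -> m = 25, val = 26
m = m + val  # -> m = 51
if m > 48:  # condition is True
    val = 0  # -> val = 0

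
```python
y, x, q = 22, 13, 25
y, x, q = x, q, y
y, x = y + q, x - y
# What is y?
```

Answer: 35

Derivation:
Trace (tracking y):
y, x, q = (22, 13, 25)  # -> y = 22, x = 13, q = 25
y, x, q = (x, q, y)  # -> y = 13, x = 25, q = 22
y, x = (y + q, x - y)  # -> y = 35, x = 12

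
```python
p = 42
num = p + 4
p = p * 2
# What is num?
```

Trace (tracking num):
p = 42  # -> p = 42
num = p + 4  # -> num = 46
p = p * 2  # -> p = 84

Answer: 46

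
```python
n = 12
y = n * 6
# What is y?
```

Answer: 72

Derivation:
Trace (tracking y):
n = 12  # -> n = 12
y = n * 6  # -> y = 72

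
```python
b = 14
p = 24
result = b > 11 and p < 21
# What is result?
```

Trace (tracking result):
b = 14  # -> b = 14
p = 24  # -> p = 24
result = b > 11 and p < 21  # -> result = False

Answer: False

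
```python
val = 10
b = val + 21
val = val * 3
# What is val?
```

Trace (tracking val):
val = 10  # -> val = 10
b = val + 21  # -> b = 31
val = val * 3  # -> val = 30

Answer: 30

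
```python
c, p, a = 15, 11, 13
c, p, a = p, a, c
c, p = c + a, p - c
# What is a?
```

Trace (tracking a):
c, p, a = (15, 11, 13)  # -> c = 15, p = 11, a = 13
c, p, a = (p, a, c)  # -> c = 11, p = 13, a = 15
c, p = (c + a, p - c)  # -> c = 26, p = 2

Answer: 15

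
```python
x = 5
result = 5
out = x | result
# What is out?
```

Answer: 5

Derivation:
Trace (tracking out):
x = 5  # -> x = 5
result = 5  # -> result = 5
out = x | result  # -> out = 5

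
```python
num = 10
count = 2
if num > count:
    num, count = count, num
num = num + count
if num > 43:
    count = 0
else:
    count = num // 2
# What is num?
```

Answer: 12

Derivation:
Trace (tracking num):
num = 10  # -> num = 10
count = 2  # -> count = 2
if num > count:  # condition is True
    num, count = (count, num)  # -> num = 2, count = 10
num = num + count  # -> num = 12
if num > 43:  # condition is False
else:
    count = num // 2  # -> count = 6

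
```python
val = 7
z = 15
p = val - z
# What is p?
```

Answer: -8

Derivation:
Trace (tracking p):
val = 7  # -> val = 7
z = 15  # -> z = 15
p = val - z  # -> p = -8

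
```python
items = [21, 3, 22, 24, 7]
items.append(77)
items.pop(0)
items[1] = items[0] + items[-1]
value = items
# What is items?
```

Answer: [3, 80, 24, 7, 77]

Derivation:
Trace (tracking items):
items = [21, 3, 22, 24, 7]  # -> items = [21, 3, 22, 24, 7]
items.append(77)  # -> items = [21, 3, 22, 24, 7, 77]
items.pop(0)  # -> items = [3, 22, 24, 7, 77]
items[1] = items[0] + items[-1]  # -> items = [3, 80, 24, 7, 77]
value = items  # -> value = [3, 80, 24, 7, 77]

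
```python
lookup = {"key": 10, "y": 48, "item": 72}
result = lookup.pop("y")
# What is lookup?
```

Trace (tracking lookup):
lookup = {'key': 10, 'y': 48, 'item': 72}  # -> lookup = {'key': 10, 'y': 48, 'item': 72}
result = lookup.pop('y')  # -> result = 48

Answer: {'key': 10, 'item': 72}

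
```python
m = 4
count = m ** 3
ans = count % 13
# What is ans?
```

Trace (tracking ans):
m = 4  # -> m = 4
count = m ** 3  # -> count = 64
ans = count % 13  # -> ans = 12

Answer: 12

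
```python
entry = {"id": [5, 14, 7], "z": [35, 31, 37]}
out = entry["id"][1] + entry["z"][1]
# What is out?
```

Answer: 45

Derivation:
Trace (tracking out):
entry = {'id': [5, 14, 7], 'z': [35, 31, 37]}  # -> entry = {'id': [5, 14, 7], 'z': [35, 31, 37]}
out = entry['id'][1] + entry['z'][1]  # -> out = 45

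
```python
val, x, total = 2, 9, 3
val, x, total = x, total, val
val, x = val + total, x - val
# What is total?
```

Answer: 2

Derivation:
Trace (tracking total):
val, x, total = (2, 9, 3)  # -> val = 2, x = 9, total = 3
val, x, total = (x, total, val)  # -> val = 9, x = 3, total = 2
val, x = (val + total, x - val)  # -> val = 11, x = -6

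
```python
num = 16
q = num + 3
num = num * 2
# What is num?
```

Trace (tracking num):
num = 16  # -> num = 16
q = num + 3  # -> q = 19
num = num * 2  # -> num = 32

Answer: 32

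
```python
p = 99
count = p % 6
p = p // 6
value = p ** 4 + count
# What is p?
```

Answer: 16

Derivation:
Trace (tracking p):
p = 99  # -> p = 99
count = p % 6  # -> count = 3
p = p // 6  # -> p = 16
value = p ** 4 + count  # -> value = 65539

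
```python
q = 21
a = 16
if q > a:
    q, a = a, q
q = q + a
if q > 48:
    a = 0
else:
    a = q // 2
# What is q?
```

Trace (tracking q):
q = 21  # -> q = 21
a = 16  # -> a = 16
if q > a:  # condition is True
    q, a = (a, q)  # -> q = 16, a = 21
q = q + a  # -> q = 37
if q > 48:  # condition is False
else:
    a = q // 2  # -> a = 18

Answer: 37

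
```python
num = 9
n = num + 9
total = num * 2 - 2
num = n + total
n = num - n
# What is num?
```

Trace (tracking num):
num = 9  # -> num = 9
n = num + 9  # -> n = 18
total = num * 2 - 2  # -> total = 16
num = n + total  # -> num = 34
n = num - n  # -> n = 16

Answer: 34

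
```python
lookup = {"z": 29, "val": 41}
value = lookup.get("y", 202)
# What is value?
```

Answer: 202

Derivation:
Trace (tracking value):
lookup = {'z': 29, 'val': 41}  # -> lookup = {'z': 29, 'val': 41}
value = lookup.get('y', 202)  # -> value = 202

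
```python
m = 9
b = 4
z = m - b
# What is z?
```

Answer: 5

Derivation:
Trace (tracking z):
m = 9  # -> m = 9
b = 4  # -> b = 4
z = m - b  # -> z = 5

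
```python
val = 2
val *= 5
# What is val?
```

Answer: 10

Derivation:
Trace (tracking val):
val = 2  # -> val = 2
val *= 5  # -> val = 10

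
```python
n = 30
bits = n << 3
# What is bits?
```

Answer: 240

Derivation:
Trace (tracking bits):
n = 30  # -> n = 30
bits = n << 3  # -> bits = 240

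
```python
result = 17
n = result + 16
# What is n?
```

Answer: 33

Derivation:
Trace (tracking n):
result = 17  # -> result = 17
n = result + 16  # -> n = 33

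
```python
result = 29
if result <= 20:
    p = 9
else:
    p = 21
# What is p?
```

Trace (tracking p):
result = 29  # -> result = 29
if result <= 20:  # condition is False
else:
    p = 21  # -> p = 21

Answer: 21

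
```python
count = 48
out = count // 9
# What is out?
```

Trace (tracking out):
count = 48  # -> count = 48
out = count // 9  # -> out = 5

Answer: 5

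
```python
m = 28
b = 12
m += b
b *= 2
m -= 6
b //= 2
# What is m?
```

Trace (tracking m):
m = 28  # -> m = 28
b = 12  # -> b = 12
m += b  # -> m = 40
b *= 2  # -> b = 24
m -= 6  # -> m = 34
b //= 2  # -> b = 12

Answer: 34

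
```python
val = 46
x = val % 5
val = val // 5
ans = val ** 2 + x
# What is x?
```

Answer: 1

Derivation:
Trace (tracking x):
val = 46  # -> val = 46
x = val % 5  # -> x = 1
val = val // 5  # -> val = 9
ans = val ** 2 + x  # -> ans = 82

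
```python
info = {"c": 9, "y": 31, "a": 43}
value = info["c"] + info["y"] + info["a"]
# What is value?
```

Trace (tracking value):
info = {'c': 9, 'y': 31, 'a': 43}  # -> info = {'c': 9, 'y': 31, 'a': 43}
value = info['c'] + info['y'] + info['a']  # -> value = 83

Answer: 83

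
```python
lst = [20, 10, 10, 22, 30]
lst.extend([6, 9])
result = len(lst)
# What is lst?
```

Answer: [20, 10, 10, 22, 30, 6, 9]

Derivation:
Trace (tracking lst):
lst = [20, 10, 10, 22, 30]  # -> lst = [20, 10, 10, 22, 30]
lst.extend([6, 9])  # -> lst = [20, 10, 10, 22, 30, 6, 9]
result = len(lst)  # -> result = 7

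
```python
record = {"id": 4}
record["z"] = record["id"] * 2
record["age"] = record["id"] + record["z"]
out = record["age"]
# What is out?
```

Trace (tracking out):
record = {'id': 4}  # -> record = {'id': 4}
record['z'] = record['id'] * 2  # -> record = {'id': 4, 'z': 8}
record['age'] = record['id'] + record['z']  # -> record = {'id': 4, 'z': 8, 'age': 12}
out = record['age']  # -> out = 12

Answer: 12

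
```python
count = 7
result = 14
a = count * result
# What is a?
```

Trace (tracking a):
count = 7  # -> count = 7
result = 14  # -> result = 14
a = count * result  # -> a = 98

Answer: 98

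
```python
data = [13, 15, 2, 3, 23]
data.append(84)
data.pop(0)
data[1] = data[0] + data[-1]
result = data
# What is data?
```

Answer: [15, 99, 3, 23, 84]

Derivation:
Trace (tracking data):
data = [13, 15, 2, 3, 23]  # -> data = [13, 15, 2, 3, 23]
data.append(84)  # -> data = [13, 15, 2, 3, 23, 84]
data.pop(0)  # -> data = [15, 2, 3, 23, 84]
data[1] = data[0] + data[-1]  # -> data = [15, 99, 3, 23, 84]
result = data  # -> result = [15, 99, 3, 23, 84]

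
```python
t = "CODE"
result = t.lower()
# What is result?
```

Answer: 'code'

Derivation:
Trace (tracking result):
t = 'CODE'  # -> t = 'CODE'
result = t.lower()  # -> result = 'code'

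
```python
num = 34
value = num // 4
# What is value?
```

Trace (tracking value):
num = 34  # -> num = 34
value = num // 4  # -> value = 8

Answer: 8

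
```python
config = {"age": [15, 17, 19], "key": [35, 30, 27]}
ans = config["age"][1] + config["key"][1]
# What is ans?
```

Answer: 47

Derivation:
Trace (tracking ans):
config = {'age': [15, 17, 19], 'key': [35, 30, 27]}  # -> config = {'age': [15, 17, 19], 'key': [35, 30, 27]}
ans = config['age'][1] + config['key'][1]  # -> ans = 47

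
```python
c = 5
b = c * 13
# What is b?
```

Answer: 65

Derivation:
Trace (tracking b):
c = 5  # -> c = 5
b = c * 13  # -> b = 65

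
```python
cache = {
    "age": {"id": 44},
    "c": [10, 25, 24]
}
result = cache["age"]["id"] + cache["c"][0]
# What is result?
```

Trace (tracking result):
cache = {'age': {'id': 44}, 'c': [10, 25, 24]}  # -> cache = {'age': {'id': 44}, 'c': [10, 25, 24]}
result = cache['age']['id'] + cache['c'][0]  # -> result = 54

Answer: 54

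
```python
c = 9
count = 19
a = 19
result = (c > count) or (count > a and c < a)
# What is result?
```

Answer: False

Derivation:
Trace (tracking result):
c = 9  # -> c = 9
count = 19  # -> count = 19
a = 19  # -> a = 19
result = c > count or (count > a and c < a)  # -> result = False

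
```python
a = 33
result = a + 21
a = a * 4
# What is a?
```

Trace (tracking a):
a = 33  # -> a = 33
result = a + 21  # -> result = 54
a = a * 4  # -> a = 132

Answer: 132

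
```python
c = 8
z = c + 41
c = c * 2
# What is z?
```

Trace (tracking z):
c = 8  # -> c = 8
z = c + 41  # -> z = 49
c = c * 2  # -> c = 16

Answer: 49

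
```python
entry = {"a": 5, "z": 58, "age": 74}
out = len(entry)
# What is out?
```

Answer: 3

Derivation:
Trace (tracking out):
entry = {'a': 5, 'z': 58, 'age': 74}  # -> entry = {'a': 5, 'z': 58, 'age': 74}
out = len(entry)  # -> out = 3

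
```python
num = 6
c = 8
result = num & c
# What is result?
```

Answer: 0

Derivation:
Trace (tracking result):
num = 6  # -> num = 6
c = 8  # -> c = 8
result = num & c  # -> result = 0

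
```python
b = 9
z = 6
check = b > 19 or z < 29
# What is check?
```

Answer: True

Derivation:
Trace (tracking check):
b = 9  # -> b = 9
z = 6  # -> z = 6
check = b > 19 or z < 29  # -> check = True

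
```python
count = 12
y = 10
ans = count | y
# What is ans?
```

Trace (tracking ans):
count = 12  # -> count = 12
y = 10  # -> y = 10
ans = count | y  # -> ans = 14

Answer: 14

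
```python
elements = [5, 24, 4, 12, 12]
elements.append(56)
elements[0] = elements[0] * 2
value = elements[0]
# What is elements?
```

Trace (tracking elements):
elements = [5, 24, 4, 12, 12]  # -> elements = [5, 24, 4, 12, 12]
elements.append(56)  # -> elements = [5, 24, 4, 12, 12, 56]
elements[0] = elements[0] * 2  # -> elements = [10, 24, 4, 12, 12, 56]
value = elements[0]  # -> value = 10

Answer: [10, 24, 4, 12, 12, 56]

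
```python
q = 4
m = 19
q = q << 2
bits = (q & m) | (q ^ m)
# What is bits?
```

Answer: 19

Derivation:
Trace (tracking bits):
q = 4  # -> q = 4
m = 19  # -> m = 19
q = q << 2  # -> q = 16
bits = q & m | q ^ m  # -> bits = 19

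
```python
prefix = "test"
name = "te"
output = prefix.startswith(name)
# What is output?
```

Trace (tracking output):
prefix = 'test'  # -> prefix = 'test'
name = 'te'  # -> name = 'te'
output = prefix.startswith(name)  # -> output = True

Answer: True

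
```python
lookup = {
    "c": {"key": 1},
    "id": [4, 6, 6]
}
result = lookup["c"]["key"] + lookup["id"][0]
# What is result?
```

Trace (tracking result):
lookup = {'c': {'key': 1}, 'id': [4, 6, 6]}  # -> lookup = {'c': {'key': 1}, 'id': [4, 6, 6]}
result = lookup['c']['key'] + lookup['id'][0]  # -> result = 5

Answer: 5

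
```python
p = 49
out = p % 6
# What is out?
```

Answer: 1

Derivation:
Trace (tracking out):
p = 49  # -> p = 49
out = p % 6  # -> out = 1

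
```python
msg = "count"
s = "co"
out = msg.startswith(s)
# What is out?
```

Answer: True

Derivation:
Trace (tracking out):
msg = 'count'  # -> msg = 'count'
s = 'co'  # -> s = 'co'
out = msg.startswith(s)  # -> out = True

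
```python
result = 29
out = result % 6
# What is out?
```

Trace (tracking out):
result = 29  # -> result = 29
out = result % 6  # -> out = 5

Answer: 5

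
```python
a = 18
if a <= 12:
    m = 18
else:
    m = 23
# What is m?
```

Trace (tracking m):
a = 18  # -> a = 18
if a <= 12:  # condition is False
else:
    m = 23  # -> m = 23

Answer: 23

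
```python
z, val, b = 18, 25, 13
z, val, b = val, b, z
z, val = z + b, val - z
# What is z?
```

Answer: 43

Derivation:
Trace (tracking z):
z, val, b = (18, 25, 13)  # -> z = 18, val = 25, b = 13
z, val, b = (val, b, z)  # -> z = 25, val = 13, b = 18
z, val = (z + b, val - z)  # -> z = 43, val = -12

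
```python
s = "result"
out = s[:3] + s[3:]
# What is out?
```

Trace (tracking out):
s = 'result'  # -> s = 'result'
out = s[:3] + s[3:]  # -> out = 'result'

Answer: 'result'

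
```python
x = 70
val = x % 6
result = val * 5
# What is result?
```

Answer: 20

Derivation:
Trace (tracking result):
x = 70  # -> x = 70
val = x % 6  # -> val = 4
result = val * 5  # -> result = 20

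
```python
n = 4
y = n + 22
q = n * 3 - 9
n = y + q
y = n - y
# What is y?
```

Answer: 3

Derivation:
Trace (tracking y):
n = 4  # -> n = 4
y = n + 22  # -> y = 26
q = n * 3 - 9  # -> q = 3
n = y + q  # -> n = 29
y = n - y  # -> y = 3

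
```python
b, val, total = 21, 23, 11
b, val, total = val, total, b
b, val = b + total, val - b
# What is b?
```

Trace (tracking b):
b, val, total = (21, 23, 11)  # -> b = 21, val = 23, total = 11
b, val, total = (val, total, b)  # -> b = 23, val = 11, total = 21
b, val = (b + total, val - b)  # -> b = 44, val = -12

Answer: 44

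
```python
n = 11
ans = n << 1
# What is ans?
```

Answer: 22

Derivation:
Trace (tracking ans):
n = 11  # -> n = 11
ans = n << 1  # -> ans = 22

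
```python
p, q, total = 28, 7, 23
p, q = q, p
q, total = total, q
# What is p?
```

Answer: 7

Derivation:
Trace (tracking p):
p, q, total = (28, 7, 23)  # -> p = 28, q = 7, total = 23
p, q = (q, p)  # -> p = 7, q = 28
q, total = (total, q)  # -> q = 23, total = 28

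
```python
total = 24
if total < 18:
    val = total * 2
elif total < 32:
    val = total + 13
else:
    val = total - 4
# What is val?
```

Trace (tracking val):
total = 24  # -> total = 24
if total < 18:  # condition is False
elif total < 32:  # condition is True
    val = total + 13  # -> val = 37

Answer: 37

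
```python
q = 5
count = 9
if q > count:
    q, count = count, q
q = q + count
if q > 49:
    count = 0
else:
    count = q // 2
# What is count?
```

Trace (tracking count):
q = 5  # -> q = 5
count = 9  # -> count = 9
if q > count:  # condition is False
q = q + count  # -> q = 14
if q > 49:  # condition is False
else:
    count = q // 2  # -> count = 7

Answer: 7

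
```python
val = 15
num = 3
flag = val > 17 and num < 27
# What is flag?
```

Answer: False

Derivation:
Trace (tracking flag):
val = 15  # -> val = 15
num = 3  # -> num = 3
flag = val > 17 and num < 27  # -> flag = False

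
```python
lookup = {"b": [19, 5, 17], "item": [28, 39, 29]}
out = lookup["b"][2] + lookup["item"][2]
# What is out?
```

Answer: 46

Derivation:
Trace (tracking out):
lookup = {'b': [19, 5, 17], 'item': [28, 39, 29]}  # -> lookup = {'b': [19, 5, 17], 'item': [28, 39, 29]}
out = lookup['b'][2] + lookup['item'][2]  # -> out = 46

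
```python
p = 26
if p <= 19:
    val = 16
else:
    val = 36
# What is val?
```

Trace (tracking val):
p = 26  # -> p = 26
if p <= 19:  # condition is False
else:
    val = 36  # -> val = 36

Answer: 36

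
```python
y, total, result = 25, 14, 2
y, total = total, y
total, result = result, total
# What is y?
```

Answer: 14

Derivation:
Trace (tracking y):
y, total, result = (25, 14, 2)  # -> y = 25, total = 14, result = 2
y, total = (total, y)  # -> y = 14, total = 25
total, result = (result, total)  # -> total = 2, result = 25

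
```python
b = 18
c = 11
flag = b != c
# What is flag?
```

Trace (tracking flag):
b = 18  # -> b = 18
c = 11  # -> c = 11
flag = b != c  # -> flag = True

Answer: True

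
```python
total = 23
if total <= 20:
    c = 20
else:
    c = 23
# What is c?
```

Answer: 23

Derivation:
Trace (tracking c):
total = 23  # -> total = 23
if total <= 20:  # condition is False
else:
    c = 23  # -> c = 23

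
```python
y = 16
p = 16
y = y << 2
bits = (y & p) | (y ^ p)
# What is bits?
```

Answer: 80

Derivation:
Trace (tracking bits):
y = 16  # -> y = 16
p = 16  # -> p = 16
y = y << 2  # -> y = 64
bits = y & p | y ^ p  # -> bits = 80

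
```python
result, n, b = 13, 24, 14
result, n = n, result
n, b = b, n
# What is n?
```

Trace (tracking n):
result, n, b = (13, 24, 14)  # -> result = 13, n = 24, b = 14
result, n = (n, result)  # -> result = 24, n = 13
n, b = (b, n)  # -> n = 14, b = 13

Answer: 14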